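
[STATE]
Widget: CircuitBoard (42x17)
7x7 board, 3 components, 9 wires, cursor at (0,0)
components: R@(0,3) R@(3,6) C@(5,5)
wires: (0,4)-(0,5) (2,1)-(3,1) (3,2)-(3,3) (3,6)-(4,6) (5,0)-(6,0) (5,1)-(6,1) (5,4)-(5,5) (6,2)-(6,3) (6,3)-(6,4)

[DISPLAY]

   0 1 2 3 4 5 6                          
0  [.]          R   · ─ ·                 
                                          
1                                         
                                          
2       ·                                 
        │                                 
3       ·   · ─ ·           R             
                            │             
4                           ·             
                                          
5   ·   ·           · ─ C                 
    │   │                                 
6   ·   ·   · ─ · ─ ·                     
Cursor: (0,0)                             
                                          
                                          


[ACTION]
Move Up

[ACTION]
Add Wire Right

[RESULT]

   0 1 2 3 4 5 6                          
0  [.]─ ·       R   · ─ ·                 
                                          
1                                         
                                          
2       ·                                 
        │                                 
3       ·   · ─ ·           R             
                            │             
4                           ·             
                                          
5   ·   ·           · ─ C                 
    │   │                                 
6   ·   ·   · ─ · ─ ·                     
Cursor: (0,0)                             
                                          
                                          


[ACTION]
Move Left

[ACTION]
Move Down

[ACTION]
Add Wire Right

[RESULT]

   0 1 2 3 4 5 6                          
0   · ─ ·       R   · ─ ·                 
                                          
1  [.]─ ·                                 
                                          
2       ·                                 
        │                                 
3       ·   · ─ ·           R             
                            │             
4                           ·             
                                          
5   ·   ·           · ─ C                 
    │   │                                 
6   ·   ·   · ─ · ─ ·                     
Cursor: (1,0)                             
                                          
                                          


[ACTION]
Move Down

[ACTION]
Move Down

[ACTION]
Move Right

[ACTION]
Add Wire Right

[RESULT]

   0 1 2 3 4 5 6                          
0   · ─ ·       R   · ─ ·                 
                                          
1   · ─ ·                                 
                                          
2       ·                                 
        │                                 
3      [.]─ · ─ ·           R             
                            │             
4                           ·             
                                          
5   ·   ·           · ─ C                 
    │   │                                 
6   ·   ·   · ─ · ─ ·                     
Cursor: (3,1)                             
                                          
                                          


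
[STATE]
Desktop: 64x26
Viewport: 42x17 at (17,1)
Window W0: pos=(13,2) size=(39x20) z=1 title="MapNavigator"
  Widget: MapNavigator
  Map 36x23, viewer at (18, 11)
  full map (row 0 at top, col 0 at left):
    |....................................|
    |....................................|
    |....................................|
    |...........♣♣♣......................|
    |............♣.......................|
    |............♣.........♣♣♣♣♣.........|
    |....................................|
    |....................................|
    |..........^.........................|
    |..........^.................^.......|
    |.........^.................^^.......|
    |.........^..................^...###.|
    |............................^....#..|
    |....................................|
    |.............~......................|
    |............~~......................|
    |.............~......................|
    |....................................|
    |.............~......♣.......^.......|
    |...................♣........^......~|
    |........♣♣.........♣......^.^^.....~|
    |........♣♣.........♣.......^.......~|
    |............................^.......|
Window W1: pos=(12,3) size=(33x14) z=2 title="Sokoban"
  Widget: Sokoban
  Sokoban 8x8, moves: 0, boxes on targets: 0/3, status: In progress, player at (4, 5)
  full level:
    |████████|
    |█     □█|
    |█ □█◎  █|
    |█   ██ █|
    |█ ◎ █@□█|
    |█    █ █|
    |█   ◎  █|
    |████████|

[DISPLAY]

                                          
━━━━━━━━━━━━━━━━━━━━━━━━━━━━━━━━━━┓       
━━━━━━━━━━━━━━━━━━━━━━━━━━━┓      ┃       
oban                       ┃──────┨       
───────────────────────────┨..... ┃       
████                       ┃..... ┃       
  □█                       ┃..... ┃       
◎  █                       ┃..... ┃       
██ █                       ┃..... ┃       
█@□█                       ┃..... ┃       
 █ █                       ┃..... ┃       
◎  █                       ┃..... ┃       
████                       ┃.###. ┃       
s: 0  0/3                  ┃..#.. ┃       
                           ┃..... ┃       
━━━━━━━━━━━━━━━━━━━━━━━━━━━┛..... ┃       
.........~~...................... ┃       


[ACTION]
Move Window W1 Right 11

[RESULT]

                                          
━━━━━━━━━━━━━━━━━━━━━━━━━━━━━━━━━━┓       
pNavig┏━━━━━━━━━━━━━━━━━━━━━━━━━━━━━━━┓   
──────┃ Sokoban                       ┃   
......┠───────────────────────────────┨   
......┃████████                       ┃   
......┃█     □█                       ┃   
......┃█ □█◎  █                       ┃   
......┃█   ██ █                       ┃   
......┃█ ◎ █@□█                       ┃   
......┃█    █ █                       ┃   
......┃█   ◎  █                       ┃   
......┃████████                       ┃   
......┃Moves: 0  0/3                  ┃   
......┃                               ┃   
......┗━━━━━━━━━━━━━━━━━━━━━━━━━━━━━━━┛   
.........~~...................... ┃       


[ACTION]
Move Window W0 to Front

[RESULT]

                                          
━━━━━━━━━━━━━━━━━━━━━━━━━━━━━━━━━━┓       
pNavigator                        ┃━━━┓   
──────────────────────────────────┨   ┃   
........♣♣♣...................... ┃───┨   
.........♣....................... ┃   ┃   
.........♣.........♣♣♣♣♣......... ┃   ┃   
................................. ┃   ┃   
................................. ┃   ┃   
.......^......................... ┃   ┃   
.......^.................^....... ┃   ┃   
......^.................^^....... ┃   ┃   
......^........@.........^...###. ┃   ┃   
.........................^....#.. ┃   ┃   
................................. ┃   ┃   
..........~...................... ┃━━━┛   
.........~~...................... ┃       


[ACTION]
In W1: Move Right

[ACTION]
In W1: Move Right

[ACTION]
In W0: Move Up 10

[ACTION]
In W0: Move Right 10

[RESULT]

                                          
━━━━━━━━━━━━━━━━━━━━━━━━━━━━━━━━━━┓       
pNavigator                        ┃━━━┓   
──────────────────────────────────┨   ┃   
                                  ┃───┨   
                                  ┃   ┃   
                                  ┃   ┃   
                                  ┃   ┃   
                                  ┃   ┃   
                                  ┃   ┃   
                                  ┃   ┃   
.......................           ┃   ┃   
...............@.......           ┃   ┃   
.......................           ┃   ┃   
♣......................           ┃   ┃   
.......................           ┃━━━┛   
.........♣♣♣♣♣.........           ┃       


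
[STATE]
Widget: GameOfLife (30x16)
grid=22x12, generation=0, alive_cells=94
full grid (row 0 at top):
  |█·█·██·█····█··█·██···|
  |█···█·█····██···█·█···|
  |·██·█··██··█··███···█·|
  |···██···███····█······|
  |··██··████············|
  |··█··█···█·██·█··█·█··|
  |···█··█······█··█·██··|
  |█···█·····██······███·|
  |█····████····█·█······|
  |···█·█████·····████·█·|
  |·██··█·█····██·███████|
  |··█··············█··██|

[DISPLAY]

Gen: 0                        
█·█·██·█····█··█·██···        
█···█·█····██···█·█···        
·██·█··██··█··███···█·        
···██···███····█······        
··██··████············        
··█··█···█·██·█··█·█··        
···█··█······█··█·██··        
█···█·····██······███·        
█····████····█·█······        
···█·█████·····████·█·        
·██··█·█····██·███████        
··█··············█··██        
                              
                              
                              


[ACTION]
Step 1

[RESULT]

Gen: 1                        
·█·████····██···███···        
█·█·█·█·█··████···██··        
·██·█··██··██·█·██····        
·█··███···█···███·····        
··█··███···█··········        
··█·██···██·██···█·█··        
···███·······█········        
····█·······█·█··██·█·        
··········█···██····█·        
·██······█··██······██        
·█████·█······██······        
·██··············█···█        
                              
                              
                              


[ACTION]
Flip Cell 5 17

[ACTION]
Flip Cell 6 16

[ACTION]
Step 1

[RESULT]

Gen: 2                        
·████·██···█·····███··        
█·····█·█·█···█····█··        
█·█·█···███·····███···        
·█··█···█·█·███·██····        
·██····█·█·█████······        
··█·······████········        
···········█··█··███··        
···███········█·██·█··        
···········██·██····█·        
·█··█········█······██        
█···█········██·····██        
·█··█·················        
                              
                              
                              


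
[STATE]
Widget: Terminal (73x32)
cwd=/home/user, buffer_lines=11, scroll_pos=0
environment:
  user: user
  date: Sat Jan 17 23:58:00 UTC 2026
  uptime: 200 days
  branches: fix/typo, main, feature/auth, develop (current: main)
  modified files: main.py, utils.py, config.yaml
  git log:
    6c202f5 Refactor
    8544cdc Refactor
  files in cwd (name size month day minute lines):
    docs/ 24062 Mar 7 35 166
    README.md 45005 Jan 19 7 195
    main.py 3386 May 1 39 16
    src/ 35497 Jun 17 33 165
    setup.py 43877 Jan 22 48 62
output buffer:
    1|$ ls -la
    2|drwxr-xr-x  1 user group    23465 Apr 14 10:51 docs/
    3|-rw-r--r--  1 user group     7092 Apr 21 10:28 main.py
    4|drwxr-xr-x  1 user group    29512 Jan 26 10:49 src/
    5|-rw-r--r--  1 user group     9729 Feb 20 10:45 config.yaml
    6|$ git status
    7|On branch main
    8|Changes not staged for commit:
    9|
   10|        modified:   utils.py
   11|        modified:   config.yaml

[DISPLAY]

$ ls -la                                                                 
drwxr-xr-x  1 user group    23465 Apr 14 10:51 docs/                     
-rw-r--r--  1 user group     7092 Apr 21 10:28 main.py                   
drwxr-xr-x  1 user group    29512 Jan 26 10:49 src/                      
-rw-r--r--  1 user group     9729 Feb 20 10:45 config.yaml               
$ git status                                                             
On branch main                                                           
Changes not staged for commit:                                           
                                                                         
        modified:   utils.py                                             
        modified:   config.yaml                                          
$ █                                                                      
                                                                         
                                                                         
                                                                         
                                                                         
                                                                         
                                                                         
                                                                         
                                                                         
                                                                         
                                                                         
                                                                         
                                                                         
                                                                         
                                                                         
                                                                         
                                                                         
                                                                         
                                                                         
                                                                         
                                                                         


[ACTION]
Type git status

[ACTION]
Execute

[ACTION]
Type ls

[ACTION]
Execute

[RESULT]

$ ls -la                                                                 
drwxr-xr-x  1 user group    23465 Apr 14 10:51 docs/                     
-rw-r--r--  1 user group     7092 Apr 21 10:28 main.py                   
drwxr-xr-x  1 user group    29512 Jan 26 10:49 src/                      
-rw-r--r--  1 user group     9729 Feb 20 10:45 config.yaml               
$ git status                                                             
On branch main                                                           
Changes not staged for commit:                                           
                                                                         
        modified:   utils.py                                             
        modified:   config.yaml                                          
$ git status                                                             
On branch main                                                           
Changes not staged for commit:                                           
                                                                         
        modified:   main.py                                              
        modified:   utils.py                                             
        modified:   config.yaml                                          
$ ls                                                                     
docs/  README.md  main.py  src/  setup.py                                
$ █                                                                      
                                                                         
                                                                         
                                                                         
                                                                         
                                                                         
                                                                         
                                                                         
                                                                         
                                                                         
                                                                         
                                                                         


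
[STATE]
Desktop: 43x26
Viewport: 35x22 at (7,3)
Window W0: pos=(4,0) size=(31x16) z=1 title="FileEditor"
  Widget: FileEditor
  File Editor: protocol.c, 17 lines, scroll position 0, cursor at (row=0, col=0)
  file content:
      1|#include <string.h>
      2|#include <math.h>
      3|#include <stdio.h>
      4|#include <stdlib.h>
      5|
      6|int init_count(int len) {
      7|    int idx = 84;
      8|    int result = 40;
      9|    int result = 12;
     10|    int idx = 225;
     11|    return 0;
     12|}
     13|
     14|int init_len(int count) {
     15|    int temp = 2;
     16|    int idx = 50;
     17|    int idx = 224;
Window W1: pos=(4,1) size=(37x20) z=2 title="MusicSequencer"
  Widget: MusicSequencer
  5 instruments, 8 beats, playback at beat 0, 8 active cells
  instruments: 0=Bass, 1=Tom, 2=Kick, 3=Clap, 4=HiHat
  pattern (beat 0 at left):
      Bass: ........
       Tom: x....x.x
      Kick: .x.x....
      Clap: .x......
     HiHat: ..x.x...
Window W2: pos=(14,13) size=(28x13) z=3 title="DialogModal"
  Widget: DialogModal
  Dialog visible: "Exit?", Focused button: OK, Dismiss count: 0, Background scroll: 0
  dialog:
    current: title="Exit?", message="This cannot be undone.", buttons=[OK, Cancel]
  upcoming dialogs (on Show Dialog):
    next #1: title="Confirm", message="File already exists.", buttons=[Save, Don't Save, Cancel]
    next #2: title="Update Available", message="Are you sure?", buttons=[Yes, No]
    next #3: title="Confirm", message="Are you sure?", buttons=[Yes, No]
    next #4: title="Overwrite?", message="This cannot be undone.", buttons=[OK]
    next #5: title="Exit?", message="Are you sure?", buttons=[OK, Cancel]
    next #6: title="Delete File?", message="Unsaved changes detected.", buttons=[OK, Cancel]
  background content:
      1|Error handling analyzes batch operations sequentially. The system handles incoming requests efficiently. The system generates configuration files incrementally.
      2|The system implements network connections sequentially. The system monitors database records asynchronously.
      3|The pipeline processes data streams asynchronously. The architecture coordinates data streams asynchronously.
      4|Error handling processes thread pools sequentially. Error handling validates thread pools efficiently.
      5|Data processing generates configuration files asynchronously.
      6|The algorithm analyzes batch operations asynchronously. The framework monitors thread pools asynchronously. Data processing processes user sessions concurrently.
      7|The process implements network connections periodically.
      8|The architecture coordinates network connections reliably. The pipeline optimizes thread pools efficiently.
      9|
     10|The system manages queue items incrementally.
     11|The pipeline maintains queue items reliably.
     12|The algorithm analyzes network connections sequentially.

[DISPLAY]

─────────────────────────────────┨ 
    ▼1234567                     ┃ 
Bass········                     ┃ 
 Tom█····█·█                     ┃ 
Kick·█·█····                     ┃ 
Clap·█······                     ┃ 
iHat··█·█···                     ┃ 
                                 ┃ 
                                 ┃ 
                                 ┃ 
       ┏━━━━━━━━━━━━━━━━━━━━━━━━━━┓
       ┃ DialogModal              ┃
       ┠──────────────────────────┨
       ┃Error handling analyzes ba┃
       ┃The system implements netw┃
       ┃Th┌────────────────────┐at┃
       ┃Er│       Exit?        │ t┃
━━━━━━━┃Da│This cannot be undon│s ┃
       ┃Th│   [OK]  Cancel     │at┃
       ┃Th└────────────────────┘et┃
       ┃The architecture coordinat┃
       ┃                          ┃


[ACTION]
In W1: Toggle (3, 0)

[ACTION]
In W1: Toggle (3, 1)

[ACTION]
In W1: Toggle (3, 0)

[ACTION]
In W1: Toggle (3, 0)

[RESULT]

─────────────────────────────────┨ 
    ▼1234567                     ┃ 
Bass········                     ┃ 
 Tom█····█·█                     ┃ 
Kick·█·█····                     ┃ 
Clap█·······                     ┃ 
iHat··█·█···                     ┃ 
                                 ┃ 
                                 ┃ 
                                 ┃ 
       ┏━━━━━━━━━━━━━━━━━━━━━━━━━━┓
       ┃ DialogModal              ┃
       ┠──────────────────────────┨
       ┃Error handling analyzes ba┃
       ┃The system implements netw┃
       ┃Th┌────────────────────┐at┃
       ┃Er│       Exit?        │ t┃
━━━━━━━┃Da│This cannot be undon│s ┃
       ┃Th│   [OK]  Cancel     │at┃
       ┃Th└────────────────────┘et┃
       ┃The architecture coordinat┃
       ┃                          ┃


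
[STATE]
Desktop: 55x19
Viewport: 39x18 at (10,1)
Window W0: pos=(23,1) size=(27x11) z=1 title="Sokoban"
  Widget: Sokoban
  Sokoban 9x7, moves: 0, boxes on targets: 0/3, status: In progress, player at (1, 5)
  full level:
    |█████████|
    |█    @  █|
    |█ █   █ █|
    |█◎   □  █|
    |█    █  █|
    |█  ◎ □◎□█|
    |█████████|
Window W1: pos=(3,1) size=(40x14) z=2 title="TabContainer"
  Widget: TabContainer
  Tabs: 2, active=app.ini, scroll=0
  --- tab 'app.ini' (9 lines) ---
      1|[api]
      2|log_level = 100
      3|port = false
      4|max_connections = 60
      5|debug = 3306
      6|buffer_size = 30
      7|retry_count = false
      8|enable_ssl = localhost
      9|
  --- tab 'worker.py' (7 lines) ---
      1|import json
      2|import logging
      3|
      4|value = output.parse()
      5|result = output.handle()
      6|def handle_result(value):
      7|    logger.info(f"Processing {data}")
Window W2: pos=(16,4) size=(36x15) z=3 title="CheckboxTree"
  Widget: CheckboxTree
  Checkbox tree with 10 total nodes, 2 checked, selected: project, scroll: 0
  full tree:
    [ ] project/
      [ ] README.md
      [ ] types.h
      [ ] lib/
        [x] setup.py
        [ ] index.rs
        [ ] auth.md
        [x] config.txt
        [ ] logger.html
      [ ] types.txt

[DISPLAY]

━━━━━━━━━━━━━━━━━━━━━━━━━━━━━━━━┓━━━━━━
ntainer                         ┃      
────────────────────────────────┨──────
ni]│ w┏━━━━━━━━━━━━━━━━━━━━━━━━━━━━━━━━
──────┃ CheckboxTree                   
      ┠────────────────────────────────
vel = ┃>[-] project/                   
 false┃   [ ] README.md                
nnecti┃   [ ] types.h                  
= 3306┃   [-] lib/                     
_size ┃     [x] setup.py               
count ┃     [ ] index.rs               
_ssl =┃     [ ] auth.md                
━━━━━━┃     [x] config.txt             
      ┃     [ ] logger.html            
      ┃   [ ] types.txt                
      ┃                                
      ┗━━━━━━━━━━━━━━━━━━━━━━━━━━━━━━━━


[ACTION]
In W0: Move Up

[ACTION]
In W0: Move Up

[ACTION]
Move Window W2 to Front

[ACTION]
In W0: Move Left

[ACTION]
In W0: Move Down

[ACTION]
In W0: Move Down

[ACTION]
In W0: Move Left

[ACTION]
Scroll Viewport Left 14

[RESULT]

   ┏━━━━━━━━━━━━━━━━━━━━━━━━━━━━━━━━━━━
   ┃ TabContainer                      
   ┠───────────────────────────────────
   ┃[app.ini]│ w┏━━━━━━━━━━━━━━━━━━━━━━
   ┃────────────┃ CheckboxTree         
   ┃[api]       ┠──────────────────────
   ┃log_level = ┃>[-] project/         
   ┃port = false┃   [ ] README.md      
   ┃max_connecti┃   [ ] types.h        
   ┃debug = 3306┃   [-] lib/           
   ┃buffer_size ┃     [x] setup.py     
   ┃retry_count ┃     [ ] index.rs     
   ┃enable_ssl =┃     [ ] auth.md      
   ┗━━━━━━━━━━━━┃     [x] config.txt   
                ┃     [ ] logger.html  
                ┃   [ ] types.txt      
                ┃                      
                ┗━━━━━━━━━━━━━━━━━━━━━━


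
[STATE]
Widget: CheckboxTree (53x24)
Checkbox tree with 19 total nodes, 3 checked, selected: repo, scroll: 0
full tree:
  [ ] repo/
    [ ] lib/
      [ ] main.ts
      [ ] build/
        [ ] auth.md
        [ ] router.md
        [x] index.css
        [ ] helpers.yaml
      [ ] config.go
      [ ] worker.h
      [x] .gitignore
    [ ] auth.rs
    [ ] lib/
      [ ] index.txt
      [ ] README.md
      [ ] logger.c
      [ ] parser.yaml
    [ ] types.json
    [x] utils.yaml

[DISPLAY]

>[-] repo/                                           
   [-] lib/                                          
     [ ] main.ts                                     
     [-] build/                                      
       [ ] auth.md                                   
       [ ] router.md                                 
       [x] index.css                                 
       [ ] helpers.yaml                              
     [ ] config.go                                   
     [ ] worker.h                                    
     [x] .gitignore                                  
   [ ] auth.rs                                       
   [ ] lib/                                          
     [ ] index.txt                                   
     [ ] README.md                                   
     [ ] logger.c                                    
     [ ] parser.yaml                                 
   [ ] types.json                                    
   [x] utils.yaml                                    
                                                     
                                                     
                                                     
                                                     
                                                     


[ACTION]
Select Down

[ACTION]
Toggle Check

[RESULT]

 [-] repo/                                           
>  [x] lib/                                          
     [x] main.ts                                     
     [x] build/                                      
       [x] auth.md                                   
       [x] router.md                                 
       [x] index.css                                 
       [x] helpers.yaml                              
     [x] config.go                                   
     [x] worker.h                                    
     [x] .gitignore                                  
   [ ] auth.rs                                       
   [ ] lib/                                          
     [ ] index.txt                                   
     [ ] README.md                                   
     [ ] logger.c                                    
     [ ] parser.yaml                                 
   [ ] types.json                                    
   [x] utils.yaml                                    
                                                     
                                                     
                                                     
                                                     
                                                     


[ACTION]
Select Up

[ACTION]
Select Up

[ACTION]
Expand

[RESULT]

>[-] repo/                                           
   [x] lib/                                          
     [x] main.ts                                     
     [x] build/                                      
       [x] auth.md                                   
       [x] router.md                                 
       [x] index.css                                 
       [x] helpers.yaml                              
     [x] config.go                                   
     [x] worker.h                                    
     [x] .gitignore                                  
   [ ] auth.rs                                       
   [ ] lib/                                          
     [ ] index.txt                                   
     [ ] README.md                                   
     [ ] logger.c                                    
     [ ] parser.yaml                                 
   [ ] types.json                                    
   [x] utils.yaml                                    
                                                     
                                                     
                                                     
                                                     
                                                     


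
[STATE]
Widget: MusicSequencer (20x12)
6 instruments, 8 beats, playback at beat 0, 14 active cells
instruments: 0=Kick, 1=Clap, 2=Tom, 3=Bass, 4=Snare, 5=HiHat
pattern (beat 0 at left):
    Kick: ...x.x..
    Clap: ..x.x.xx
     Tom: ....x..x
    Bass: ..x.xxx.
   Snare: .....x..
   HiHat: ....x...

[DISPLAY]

      ▼1234567      
  Kick···█·█··      
  Clap··█·█·██      
   Tom····█··█      
  Bass··█·███·      
 Snare·····█··      
 HiHat····█···      
                    
                    
                    
                    
                    


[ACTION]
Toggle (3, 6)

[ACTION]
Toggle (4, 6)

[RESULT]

      ▼1234567      
  Kick···█·█··      
  Clap··█·█·██      
   Tom····█··█      
  Bass··█·██··      
 Snare·····██·      
 HiHat····█···      
                    
                    
                    
                    
                    


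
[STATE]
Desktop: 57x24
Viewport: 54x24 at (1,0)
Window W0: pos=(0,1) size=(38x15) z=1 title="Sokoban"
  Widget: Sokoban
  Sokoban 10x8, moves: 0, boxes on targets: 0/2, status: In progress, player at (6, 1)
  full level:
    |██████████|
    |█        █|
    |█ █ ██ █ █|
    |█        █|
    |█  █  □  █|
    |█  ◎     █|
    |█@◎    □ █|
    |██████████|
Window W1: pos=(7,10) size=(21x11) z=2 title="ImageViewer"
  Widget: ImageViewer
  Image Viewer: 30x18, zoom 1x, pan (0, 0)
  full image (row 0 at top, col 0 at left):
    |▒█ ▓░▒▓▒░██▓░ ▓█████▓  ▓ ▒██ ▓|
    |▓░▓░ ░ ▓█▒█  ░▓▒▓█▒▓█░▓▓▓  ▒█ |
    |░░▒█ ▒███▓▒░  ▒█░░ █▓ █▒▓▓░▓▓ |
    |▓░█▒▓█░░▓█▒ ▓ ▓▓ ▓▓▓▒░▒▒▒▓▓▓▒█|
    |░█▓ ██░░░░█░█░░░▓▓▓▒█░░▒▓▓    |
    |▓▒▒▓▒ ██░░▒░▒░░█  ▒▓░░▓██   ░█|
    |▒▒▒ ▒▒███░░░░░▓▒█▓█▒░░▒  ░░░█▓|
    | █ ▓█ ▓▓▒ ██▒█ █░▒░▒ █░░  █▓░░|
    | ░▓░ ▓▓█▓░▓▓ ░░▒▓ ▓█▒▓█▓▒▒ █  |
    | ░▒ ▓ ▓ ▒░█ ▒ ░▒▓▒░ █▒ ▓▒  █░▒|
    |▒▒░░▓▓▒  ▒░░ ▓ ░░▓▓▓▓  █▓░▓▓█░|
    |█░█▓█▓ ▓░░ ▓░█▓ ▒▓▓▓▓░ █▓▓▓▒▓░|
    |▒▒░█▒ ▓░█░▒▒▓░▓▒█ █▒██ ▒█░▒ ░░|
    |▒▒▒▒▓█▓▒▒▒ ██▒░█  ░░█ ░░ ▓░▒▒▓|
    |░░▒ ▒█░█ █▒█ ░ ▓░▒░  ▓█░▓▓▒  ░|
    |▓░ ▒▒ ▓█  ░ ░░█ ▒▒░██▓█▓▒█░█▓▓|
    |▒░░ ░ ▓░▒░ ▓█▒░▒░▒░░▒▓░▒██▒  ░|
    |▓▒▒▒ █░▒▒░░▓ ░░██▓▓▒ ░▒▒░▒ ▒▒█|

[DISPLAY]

                                                      
━━━━━━━━━━━━━━━━━━━━━━━━━━━━━━━━━━━━┓                 
 Sokoban                            ┃                 
────────────────────────────────────┨                 
██████████                          ┃                 
█        █                          ┃                 
█ █ ██ █ █                          ┃                 
█        █                          ┃                 
█  █  □  █                          ┃                 
█  ◎     █                          ┃                 
█@◎   ┏━━━━━━━━━━━━━━━━━━━┓         ┃                 
██████┃ ImageViewer       ┃         ┃                 
Moves:┠───────────────────┨         ┃                 
      ┃▒█ ▓░▒▓▒░██▓░ ▓████┃         ┃                 
      ┃▓░▓░ ░ ▓█▒█  ░▓▒▓█▒┃         ┃                 
━━━━━━┃░░▒█ ▒███▓▒░  ▒█░░ ┃━━━━━━━━━┛                 
      ┃▓░█▒▓█░░▓█▒ ▓ ▓▓ ▓▓┃                           
      ┃░█▓ ██░░░░█░█░░░▓▓▓┃                           
      ┃▓▒▒▓▒ ██░░▒░▒░░█  ▒┃                           
      ┃▒▒▒ ▒▒███░░░░░▓▒█▓█┃                           
      ┗━━━━━━━━━━━━━━━━━━━┛                           
                                                      
                                                      
                                                      


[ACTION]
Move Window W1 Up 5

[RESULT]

                                                      
━━━━━━━━━━━━━━━━━━━━━━━━━━━━━━━━━━━━┓                 
 Sokoban                            ┃                 
────────────────────────────────────┨                 
██████████                          ┃                 
█     ┏━━━━━━━━━━━━━━━━━━━┓         ┃                 
█ █ ██┃ ImageViewer       ┃         ┃                 
█     ┠───────────────────┨         ┃                 
█  █  ┃▒█ ▓░▒▓▒░██▓░ ▓████┃         ┃                 
█  ◎  ┃▓░▓░ ░ ▓█▒█  ░▓▒▓█▒┃         ┃                 
█@◎   ┃░░▒█ ▒███▓▒░  ▒█░░ ┃         ┃                 
██████┃▓░█▒▓█░░▓█▒ ▓ ▓▓ ▓▓┃         ┃                 
Moves:┃░█▓ ██░░░░█░█░░░▓▓▓┃         ┃                 
      ┃▓▒▒▓▒ ██░░▒░▒░░█  ▒┃         ┃                 
      ┃▒▒▒ ▒▒███░░░░░▓▒█▓█┃         ┃                 
━━━━━━┗━━━━━━━━━━━━━━━━━━━┛━━━━━━━━━┛                 
                                                      
                                                      
                                                      
                                                      
                                                      
                                                      
                                                      
                                                      


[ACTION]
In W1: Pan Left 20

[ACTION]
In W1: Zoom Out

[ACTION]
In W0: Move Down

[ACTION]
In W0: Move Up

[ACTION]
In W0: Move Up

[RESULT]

                                                      
━━━━━━━━━━━━━━━━━━━━━━━━━━━━━━━━━━━━┓                 
 Sokoban                            ┃                 
────────────────────────────────────┨                 
██████████                          ┃                 
█     ┏━━━━━━━━━━━━━━━━━━━┓         ┃                 
█ █ ██┃ ImageViewer       ┃         ┃                 
█     ┠───────────────────┨         ┃                 
█@ █  ┃▒█ ▓░▒▓▒░██▓░ ▓████┃         ┃                 
█  ◎  ┃▓░▓░ ░ ▓█▒█  ░▓▒▓█▒┃         ┃                 
█ ◎   ┃░░▒█ ▒███▓▒░  ▒█░░ ┃         ┃                 
██████┃▓░█▒▓█░░▓█▒ ▓ ▓▓ ▓▓┃         ┃                 
Moves:┃░█▓ ██░░░░█░█░░░▓▓▓┃         ┃                 
      ┃▓▒▒▓▒ ██░░▒░▒░░█  ▒┃         ┃                 
      ┃▒▒▒ ▒▒███░░░░░▓▒█▓█┃         ┃                 
━━━━━━┗━━━━━━━━━━━━━━━━━━━┛━━━━━━━━━┛                 
                                                      
                                                      
                                                      
                                                      
                                                      
                                                      
                                                      
                                                      
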